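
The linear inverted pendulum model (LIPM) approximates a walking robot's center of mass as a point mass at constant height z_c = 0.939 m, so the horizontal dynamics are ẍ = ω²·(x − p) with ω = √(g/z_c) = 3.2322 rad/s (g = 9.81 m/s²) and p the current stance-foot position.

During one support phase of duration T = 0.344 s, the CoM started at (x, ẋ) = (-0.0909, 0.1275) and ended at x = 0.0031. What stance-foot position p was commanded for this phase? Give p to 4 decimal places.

p = -0.1501

ωT = 3.2322·0.344 = 1.111877; cosh(ωT) = 1.684500, sinh(ωT) = 1.355559
x(T) = p + (x₀−p)·cosh(ωT) + (ẋ₀/ω)·sinh(ωT) ⇒ p·(1 − cosh) = x(T) − x₀·cosh − (ẋ₀/ω)·sinh
numerator   = 0.0031 − (-0.0909)·1.684500 − (0.1275/3.2322)·1.355559 = 0.102749
denominator = 1 − 1.684500 = -0.684500
p = 0.102749 / -0.684500 = -0.1501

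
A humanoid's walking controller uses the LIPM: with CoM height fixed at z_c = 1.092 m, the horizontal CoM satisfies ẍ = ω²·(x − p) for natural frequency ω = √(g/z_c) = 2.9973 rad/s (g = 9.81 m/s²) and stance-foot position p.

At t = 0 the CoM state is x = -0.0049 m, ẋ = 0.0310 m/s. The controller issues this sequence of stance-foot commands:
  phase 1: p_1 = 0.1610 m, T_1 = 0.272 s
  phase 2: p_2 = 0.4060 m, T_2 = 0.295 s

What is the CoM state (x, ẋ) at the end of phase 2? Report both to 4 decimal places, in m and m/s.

phase 1: p=0.1610, T=0.272, ωT=0.815266, cosh=1.351149, sinh=0.908627; start (x,ẋ)=(-0.004900, 0.031000) → end (x,ẋ)=(-0.053758, -0.409931)
phase 2: p=0.4060, T=0.295, ωT=0.884204, cosh=1.417049, sinh=1.004006; start (x,ẋ)=(-0.053758, -0.409931) → end (x,ẋ)=(-0.382814, -1.964446)

x = -0.3828, ẋ = -1.9644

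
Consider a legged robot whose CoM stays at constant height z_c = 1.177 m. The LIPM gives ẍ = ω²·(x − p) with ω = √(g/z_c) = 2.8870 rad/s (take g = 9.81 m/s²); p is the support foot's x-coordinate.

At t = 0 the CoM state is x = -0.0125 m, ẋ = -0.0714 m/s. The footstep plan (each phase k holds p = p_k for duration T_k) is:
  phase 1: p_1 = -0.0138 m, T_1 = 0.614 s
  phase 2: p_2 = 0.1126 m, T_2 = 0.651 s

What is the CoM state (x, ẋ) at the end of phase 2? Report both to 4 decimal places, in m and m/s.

x = -0.7623, ẋ = -2.4722

phase 1: p=-0.0138, T=0.614, ωT=1.772618, cosh=3.028066, sinh=2.858178; start (x,ẋ)=(-0.012500, -0.071400) → end (x,ẋ)=(-0.080551, -0.205477)
phase 2: p=0.1126, T=0.651, ωT=1.879437, cosh=3.351246, sinh=3.198570; start (x,ẋ)=(-0.080551, -0.205477) → end (x,ẋ)=(-0.762348, -2.472210)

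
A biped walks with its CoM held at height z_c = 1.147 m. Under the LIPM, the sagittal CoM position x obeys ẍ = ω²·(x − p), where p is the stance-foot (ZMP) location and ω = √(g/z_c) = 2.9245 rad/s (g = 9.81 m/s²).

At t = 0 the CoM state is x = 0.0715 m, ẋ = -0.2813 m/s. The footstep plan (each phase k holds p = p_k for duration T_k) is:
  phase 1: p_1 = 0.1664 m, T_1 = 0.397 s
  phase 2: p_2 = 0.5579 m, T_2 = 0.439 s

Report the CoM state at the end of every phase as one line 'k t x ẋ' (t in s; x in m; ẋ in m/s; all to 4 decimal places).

phase 1: p=0.1664, T=0.397, ωT=1.161027, cosh=1.753187, sinh=1.440022; start (x,ẋ)=(0.071500, -0.281300) → end (x,ẋ)=(-0.138489, -0.892828)
phase 2: p=0.5579, T=0.439, ωT=1.283856, cosh=1.943750, sinh=1.666783; start (x,ẋ)=(-0.138489, -0.892828) → end (x,ẋ)=(-1.304564, -5.129990)

1 0.3970 -0.1385 -0.8928
2 0.8360 -1.3046 -5.1300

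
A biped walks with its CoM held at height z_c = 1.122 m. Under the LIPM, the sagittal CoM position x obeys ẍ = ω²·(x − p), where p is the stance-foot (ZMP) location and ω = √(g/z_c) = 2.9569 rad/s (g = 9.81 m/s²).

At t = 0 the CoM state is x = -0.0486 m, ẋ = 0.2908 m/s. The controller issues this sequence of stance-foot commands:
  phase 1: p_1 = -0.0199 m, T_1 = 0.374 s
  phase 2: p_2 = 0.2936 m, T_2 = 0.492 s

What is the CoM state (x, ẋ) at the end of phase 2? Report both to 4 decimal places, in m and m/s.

x = 0.0314, ẋ = -0.5298

phase 1: p=-0.0199, T=0.374, ωT=1.105881, cosh=1.676402, sinh=1.345483; start (x,ẋ)=(-0.048600, 0.290800) → end (x,ẋ)=(0.064310, 0.373316)
phase 2: p=0.2936, T=0.492, ωT=1.454795, cosh=2.258526, sinh=2.025078; start (x,ẋ)=(0.064310, 0.373316) → end (x,ẋ)=(0.031415, -0.529831)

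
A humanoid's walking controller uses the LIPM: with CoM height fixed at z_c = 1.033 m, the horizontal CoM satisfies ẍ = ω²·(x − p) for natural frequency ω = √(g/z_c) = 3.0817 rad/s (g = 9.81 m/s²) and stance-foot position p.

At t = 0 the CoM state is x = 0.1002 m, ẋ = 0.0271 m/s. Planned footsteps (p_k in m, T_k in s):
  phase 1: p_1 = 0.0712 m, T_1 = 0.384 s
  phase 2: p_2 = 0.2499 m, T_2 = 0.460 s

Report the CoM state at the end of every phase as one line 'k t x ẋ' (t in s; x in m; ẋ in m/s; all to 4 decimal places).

phase 1: p=0.0712, T=0.384, ωT=1.183373, cosh=1.785807, sinh=1.479562; start (x,ẋ)=(0.100200, 0.027100) → end (x,ẋ)=(0.135999, 0.180623)
phase 2: p=0.2499, T=0.460, ωT=1.417582, cosh=2.184714, sinh=1.942415; start (x,ẋ)=(0.135999, 0.180623) → end (x,ẋ)=(0.114908, -0.287193)

1 0.3840 0.1360 0.1806
2 0.8440 0.1149 -0.2872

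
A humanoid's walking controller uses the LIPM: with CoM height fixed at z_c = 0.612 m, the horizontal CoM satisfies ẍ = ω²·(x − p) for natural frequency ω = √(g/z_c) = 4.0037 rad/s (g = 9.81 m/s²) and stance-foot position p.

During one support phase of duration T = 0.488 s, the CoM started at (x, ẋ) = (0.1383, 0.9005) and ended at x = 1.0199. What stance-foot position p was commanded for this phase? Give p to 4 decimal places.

ωT = 4.0037·0.488 = 1.953806; cosh(ωT) = 3.598610, sinh(ωT) = 3.456877
x(T) = p + (x₀−p)·cosh(ωT) + (ẋ₀/ω)·sinh(ωT) ⇒ p·(1 − cosh) = x(T) − x₀·cosh − (ẋ₀/ω)·sinh
numerator   = 1.0199 − (0.1383)·3.598610 − (0.9005/4.0037)·3.456877 = -0.255298
denominator = 1 − 3.598610 = -2.598610
p = -0.255298 / -2.598610 = 0.0982

p = 0.0982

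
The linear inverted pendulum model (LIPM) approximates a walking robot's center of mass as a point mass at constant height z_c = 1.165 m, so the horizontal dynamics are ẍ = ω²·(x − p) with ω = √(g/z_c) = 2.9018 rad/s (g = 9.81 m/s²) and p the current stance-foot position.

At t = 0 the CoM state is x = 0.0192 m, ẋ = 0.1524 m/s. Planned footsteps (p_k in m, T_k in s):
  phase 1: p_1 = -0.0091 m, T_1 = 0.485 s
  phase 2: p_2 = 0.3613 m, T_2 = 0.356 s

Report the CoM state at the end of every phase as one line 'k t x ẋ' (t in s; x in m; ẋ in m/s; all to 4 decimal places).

phase 1: p=-0.0091, T=0.485, ωT=1.407373, cosh=2.164997, sinh=1.920212; start (x,ẋ)=(0.019200, 0.152400) → end (x,ẋ)=(0.153017, 0.487635)
phase 2: p=0.3613, T=0.356, ωT=1.033041, cosh=1.582760, sinh=1.226837; start (x,ẋ)=(0.153017, 0.487635) → end (x,ẋ)=(0.237803, 0.030316)

1 0.4850 0.1530 0.4876
2 0.8410 0.2378 0.0303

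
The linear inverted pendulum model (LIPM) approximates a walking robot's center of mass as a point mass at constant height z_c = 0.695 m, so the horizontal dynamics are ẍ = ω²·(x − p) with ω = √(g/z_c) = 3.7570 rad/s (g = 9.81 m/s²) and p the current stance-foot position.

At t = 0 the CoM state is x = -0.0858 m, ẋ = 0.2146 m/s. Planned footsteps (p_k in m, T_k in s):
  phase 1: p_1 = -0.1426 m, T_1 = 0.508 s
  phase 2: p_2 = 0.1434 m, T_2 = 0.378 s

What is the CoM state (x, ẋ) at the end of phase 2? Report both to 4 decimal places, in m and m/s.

phase 1: p=-0.1426, T=0.508, ωT=1.908556, cosh=3.445819, sinh=3.297525; start (x,ẋ)=(-0.085800, 0.214600) → end (x,ẋ)=(0.241477, 1.443157)
phase 2: p=0.1434, T=0.378, ωT=1.420146, cosh=2.189702, sinh=1.948023; start (x,ẋ)=(0.241477, 1.443157) → end (x,ẋ)=(1.106444, 3.877883)

x = 1.1064, ẋ = 3.8779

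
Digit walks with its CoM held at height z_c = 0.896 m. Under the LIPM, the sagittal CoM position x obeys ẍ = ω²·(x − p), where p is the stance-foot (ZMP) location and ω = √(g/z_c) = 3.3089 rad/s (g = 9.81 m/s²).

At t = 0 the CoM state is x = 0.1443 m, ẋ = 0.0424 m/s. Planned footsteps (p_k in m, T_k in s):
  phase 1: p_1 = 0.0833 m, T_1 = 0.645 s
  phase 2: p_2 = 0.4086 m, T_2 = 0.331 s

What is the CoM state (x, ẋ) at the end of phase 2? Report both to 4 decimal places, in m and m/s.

phase 1: p=0.0833, T=0.645, ωT=2.134241, cosh=4.284480, sinh=4.166146; start (x,ẋ)=(0.144300, 0.042400) → end (x,ẋ)=(0.398038, 1.022569)
phase 2: p=0.4086, T=0.331, ωT=1.095246, cosh=1.662188, sinh=1.327730; start (x,ẋ)=(0.398038, 1.022569) → end (x,ẋ)=(0.801360, 1.653299)

x = 0.8014, ẋ = 1.6533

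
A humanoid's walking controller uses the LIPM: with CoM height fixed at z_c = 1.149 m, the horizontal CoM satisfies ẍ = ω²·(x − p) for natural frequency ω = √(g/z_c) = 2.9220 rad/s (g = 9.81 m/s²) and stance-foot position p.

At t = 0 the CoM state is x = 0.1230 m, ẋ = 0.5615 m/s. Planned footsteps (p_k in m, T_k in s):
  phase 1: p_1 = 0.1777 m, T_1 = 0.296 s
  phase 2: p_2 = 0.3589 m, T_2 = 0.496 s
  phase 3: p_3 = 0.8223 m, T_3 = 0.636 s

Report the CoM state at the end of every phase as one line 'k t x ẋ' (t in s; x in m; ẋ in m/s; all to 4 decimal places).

phase 1: p=0.1777, T=0.296, ωT=0.864912, cosh=1.397943, sinh=0.976854; start (x,ẋ)=(0.123000, 0.561500) → end (x,ẋ)=(0.288948, 0.628811)
phase 2: p=0.3589, T=0.496, ωT=1.449312, cosh=2.247457, sinh=2.012725; start (x,ẋ)=(0.288948, 0.628811) → end (x,ẋ)=(0.634821, 1.001823)
phase 3: p=0.8223, T=0.636, ωT=1.858392, cosh=3.284669, sinh=3.128746; start (x,ẋ)=(0.634821, 1.001823) → end (x,ẋ)=(1.279202, 1.576691)

1 0.2960 0.2889 0.6288
2 0.7920 0.6348 1.0018
3 1.4280 1.2792 1.5767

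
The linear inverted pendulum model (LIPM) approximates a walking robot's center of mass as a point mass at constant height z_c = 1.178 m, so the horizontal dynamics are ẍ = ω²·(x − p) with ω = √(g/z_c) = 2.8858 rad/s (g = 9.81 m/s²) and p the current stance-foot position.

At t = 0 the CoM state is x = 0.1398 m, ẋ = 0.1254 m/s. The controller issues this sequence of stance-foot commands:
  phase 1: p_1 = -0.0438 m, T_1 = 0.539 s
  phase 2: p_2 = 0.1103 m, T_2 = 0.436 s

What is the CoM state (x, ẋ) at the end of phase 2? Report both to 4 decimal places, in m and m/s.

phase 1: p=-0.0438, T=0.539, ωT=1.555446, cosh=2.474147, sinh=2.263052; start (x,ẋ)=(0.139800, 0.125400) → end (x,ẋ)=(0.508793, 1.509298)
phase 2: p=0.1103, T=0.436, ωT=1.258209, cosh=1.901637, sinh=1.617475; start (x,ẋ)=(0.508793, 1.509298) → end (x,ẋ)=(1.714041, 4.730184)

x = 1.7140, ẋ = 4.7302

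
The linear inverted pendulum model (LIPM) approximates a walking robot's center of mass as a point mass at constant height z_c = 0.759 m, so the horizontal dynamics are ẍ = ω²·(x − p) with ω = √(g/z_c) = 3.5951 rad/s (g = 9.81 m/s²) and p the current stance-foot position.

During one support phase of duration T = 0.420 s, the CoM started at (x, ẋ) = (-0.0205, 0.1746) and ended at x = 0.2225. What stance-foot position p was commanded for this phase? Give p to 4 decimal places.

p = -0.1213

ωT = 3.5951·0.420 = 1.509942; cosh(ωT) = 2.373696, sinh(ωT) = 2.152773
x(T) = p + (x₀−p)·cosh(ωT) + (ẋ₀/ω)·sinh(ωT) ⇒ p·(1 − cosh) = x(T) − x₀·cosh − (ẋ₀/ω)·sinh
numerator   = 0.2225 − (-0.0205)·2.373696 − (0.1746/3.5951)·2.152773 = 0.166609
denominator = 1 − 2.373696 = -1.373696
p = 0.166609 / -1.373696 = -0.1213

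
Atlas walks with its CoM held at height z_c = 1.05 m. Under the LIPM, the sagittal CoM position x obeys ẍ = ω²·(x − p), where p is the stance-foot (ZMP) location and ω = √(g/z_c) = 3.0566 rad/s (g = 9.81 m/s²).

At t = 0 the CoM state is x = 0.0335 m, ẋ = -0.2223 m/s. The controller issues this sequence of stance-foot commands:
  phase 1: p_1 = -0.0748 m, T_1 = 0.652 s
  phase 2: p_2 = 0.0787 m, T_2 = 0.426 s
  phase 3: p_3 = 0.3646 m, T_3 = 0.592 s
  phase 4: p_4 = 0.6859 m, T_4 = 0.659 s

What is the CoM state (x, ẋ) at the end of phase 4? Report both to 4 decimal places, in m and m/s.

x = 1.9593, ẋ = 4.0447

phase 1: p=-0.0748, T=0.652, ωT=1.992903, cosh=3.736551, sinh=3.600252; start (x,ẋ)=(0.033500, -0.222300) → end (x,ẋ)=(0.068030, 0.361155)
phase 2: p=0.0787, T=0.426, ωT=1.302112, cosh=1.974505, sinh=1.702548; start (x,ẋ)=(0.068030, 0.361155) → end (x,ẋ)=(0.258798, 0.657575)
phase 3: p=0.3646, T=0.592, ωT=1.809507, cosh=3.135586, sinh=2.971851; start (x,ẋ)=(0.258798, 0.657575) → end (x,ẋ)=(0.672191, 1.100802)
phase 4: p=0.6859, T=0.659, ωT=2.014299, cosh=3.814444, sinh=3.681030; start (x,ẋ)=(0.672191, 1.100802) → end (x,ẋ)=(1.959292, 4.044703)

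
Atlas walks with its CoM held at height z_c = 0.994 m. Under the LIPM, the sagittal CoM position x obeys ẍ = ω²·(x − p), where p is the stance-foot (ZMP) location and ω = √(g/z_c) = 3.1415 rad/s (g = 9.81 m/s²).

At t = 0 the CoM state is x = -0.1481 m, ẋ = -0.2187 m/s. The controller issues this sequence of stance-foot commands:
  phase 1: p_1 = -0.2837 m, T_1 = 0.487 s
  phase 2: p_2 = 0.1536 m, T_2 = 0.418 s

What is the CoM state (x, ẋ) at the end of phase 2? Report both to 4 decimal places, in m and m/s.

x = -0.1457, ẋ = -0.6084

phase 1: p=-0.2837, T=0.487, ωT=1.529910, cosh=2.417159, sinh=2.200604; start (x,ẋ)=(-0.148100, -0.218700) → end (x,ẋ)=(-0.109131, 0.408797)
phase 2: p=0.1536, T=0.418, ωT=1.313147, cosh=1.993414, sinh=1.724442; start (x,ẋ)=(-0.109131, 0.408797) → end (x,ẋ)=(-0.145734, -0.608402)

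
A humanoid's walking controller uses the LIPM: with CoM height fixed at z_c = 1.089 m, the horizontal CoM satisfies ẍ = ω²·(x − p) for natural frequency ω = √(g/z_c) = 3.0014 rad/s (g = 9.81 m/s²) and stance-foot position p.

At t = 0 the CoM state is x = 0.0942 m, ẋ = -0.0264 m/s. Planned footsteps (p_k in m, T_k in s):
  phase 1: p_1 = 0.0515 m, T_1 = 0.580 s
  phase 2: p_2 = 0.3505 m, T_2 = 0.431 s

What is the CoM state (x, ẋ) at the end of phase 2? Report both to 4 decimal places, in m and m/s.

x = 0.1181, ẋ = -0.4589

phase 1: p=0.0515, T=0.580, ωT=1.740812, cosh=2.938675, sinh=2.763297; start (x,ẋ)=(0.094200, -0.026400) → end (x,ẋ)=(0.152676, 0.276562)
phase 2: p=0.3505, T=0.431, ωT=1.293603, cosh=1.960091, sinh=1.685810; start (x,ẋ)=(0.152676, 0.276562) → end (x,ẋ)=(0.118085, -0.458862)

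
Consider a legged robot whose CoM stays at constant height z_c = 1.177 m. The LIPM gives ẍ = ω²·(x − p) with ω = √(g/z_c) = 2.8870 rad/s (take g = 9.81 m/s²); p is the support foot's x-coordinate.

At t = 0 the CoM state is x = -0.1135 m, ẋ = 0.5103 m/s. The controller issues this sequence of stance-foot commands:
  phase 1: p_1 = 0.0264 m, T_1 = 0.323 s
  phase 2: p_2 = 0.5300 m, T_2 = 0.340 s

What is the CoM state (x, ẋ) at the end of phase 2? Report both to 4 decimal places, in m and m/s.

x = -0.1347, ẋ = -1.2394

phase 1: p=0.0264, T=0.323, ωT=0.932501, cosh=1.467212, sinh=1.073644; start (x,ẋ)=(-0.113500, 0.510300) → end (x,ẋ)=(0.010912, 0.315083)
phase 2: p=0.5300, T=0.340, ωT=0.981580, cosh=1.521694, sinh=1.146975; start (x,ẋ)=(0.010912, 0.315083) → end (x,ẋ)=(-0.134714, -1.239406)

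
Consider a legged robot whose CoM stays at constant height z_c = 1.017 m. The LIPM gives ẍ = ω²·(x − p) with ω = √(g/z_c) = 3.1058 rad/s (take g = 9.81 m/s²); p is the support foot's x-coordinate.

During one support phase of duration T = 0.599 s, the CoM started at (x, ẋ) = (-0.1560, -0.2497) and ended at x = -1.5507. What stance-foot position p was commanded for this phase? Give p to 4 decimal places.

p = 0.3428

ωT = 3.1058·0.599 = 1.860374; cosh(ωT) = 3.290878, sinh(ωT) = 3.135263
x(T) = p + (x₀−p)·cosh(ωT) + (ẋ₀/ω)·sinh(ωT) ⇒ p·(1 − cosh) = x(T) − x₀·cosh − (ẋ₀/ω)·sinh
numerator   = -1.5507 − (-0.1560)·3.290878 − (-0.2497/3.1058)·3.135263 = -0.785254
denominator = 1 − 3.290878 = -2.290878
p = -0.785254 / -2.290878 = 0.3428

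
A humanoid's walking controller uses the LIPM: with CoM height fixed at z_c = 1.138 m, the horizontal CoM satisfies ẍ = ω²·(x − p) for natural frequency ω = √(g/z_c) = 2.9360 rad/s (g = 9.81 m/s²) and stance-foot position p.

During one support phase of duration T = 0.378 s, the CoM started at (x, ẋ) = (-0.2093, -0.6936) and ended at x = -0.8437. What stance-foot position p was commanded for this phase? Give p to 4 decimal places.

p = 0.2528

ωT = 2.9360·0.378 = 1.109808; cosh(ωT) = 1.681699, sinh(ωT) = 1.352077
x(T) = p + (x₀−p)·cosh(ωT) + (ẋ₀/ω)·sinh(ωT) ⇒ p·(1 − cosh) = x(T) − x₀·cosh − (ẋ₀/ω)·sinh
numerator   = -0.8437 − (-0.2093)·1.681699 − (-0.6936/2.9360)·1.352077 = -0.172306
denominator = 1 − 1.681699 = -0.681699
p = -0.172306 / -0.681699 = 0.2528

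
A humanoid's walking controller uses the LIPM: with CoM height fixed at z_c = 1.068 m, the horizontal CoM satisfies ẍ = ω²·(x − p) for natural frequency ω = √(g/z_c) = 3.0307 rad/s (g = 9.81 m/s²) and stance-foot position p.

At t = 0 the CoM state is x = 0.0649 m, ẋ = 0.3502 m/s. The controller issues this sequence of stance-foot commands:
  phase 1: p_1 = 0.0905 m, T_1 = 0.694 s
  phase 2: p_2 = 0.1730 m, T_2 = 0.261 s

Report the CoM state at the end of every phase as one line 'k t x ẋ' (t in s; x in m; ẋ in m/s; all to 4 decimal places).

phase 1: p=0.0905, T=0.694, ωT=2.103306, cosh=4.157631, sinh=4.035579; start (x,ẋ)=(0.064900, 0.350200) → end (x,ẋ)=(0.450379, 1.142898)
phase 2: p=0.1730, T=0.261, ωT=0.791013, cosh=1.329507, sinh=0.876122; start (x,ẋ)=(0.450379, 1.142898) → end (x,ẋ)=(0.872169, 2.256006)

1 0.6940 0.4504 1.1429
2 0.9550 0.8722 2.2560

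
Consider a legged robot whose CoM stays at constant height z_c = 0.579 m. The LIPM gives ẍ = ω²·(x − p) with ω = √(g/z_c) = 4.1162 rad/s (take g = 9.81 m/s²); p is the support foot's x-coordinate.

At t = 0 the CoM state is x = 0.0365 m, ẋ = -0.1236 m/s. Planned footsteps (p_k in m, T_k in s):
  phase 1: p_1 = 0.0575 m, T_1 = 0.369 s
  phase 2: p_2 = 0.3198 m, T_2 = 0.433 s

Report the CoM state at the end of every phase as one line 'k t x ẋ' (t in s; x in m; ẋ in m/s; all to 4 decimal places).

phase 1: p=0.0575, T=0.369, ωT=1.518878, cosh=2.393027, sinh=2.174070; start (x,ẋ)=(0.036500, -0.123600) → end (x,ẋ)=(-0.058036, -0.483705)
phase 2: p=0.3198, T=0.433, ωT=1.782315, cosh=3.055923, sinh=2.887675; start (x,ẋ)=(-0.058036, -0.483705) → end (x,ẋ)=(-1.174175, -5.969216)

1 0.3690 -0.0580 -0.4837
2 0.8020 -1.1742 -5.9692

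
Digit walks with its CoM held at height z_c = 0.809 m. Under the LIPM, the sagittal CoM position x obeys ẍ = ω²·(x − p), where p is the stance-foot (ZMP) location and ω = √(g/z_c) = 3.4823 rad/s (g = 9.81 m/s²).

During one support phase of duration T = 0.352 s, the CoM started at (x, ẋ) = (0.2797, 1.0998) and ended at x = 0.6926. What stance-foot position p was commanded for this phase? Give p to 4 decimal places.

p = 0.3723

ωT = 3.4823·0.352 = 1.225770; cosh(ωT) = 1.850159, sinh(ωT) = 1.556628
x(T) = p + (x₀−p)·cosh(ωT) + (ẋ₀/ω)·sinh(ωT) ⇒ p·(1 − cosh) = x(T) − x₀·cosh − (ẋ₀/ω)·sinh
numerator   = 0.6926 − (0.2797)·1.850159 − (1.0998/3.4823)·1.556628 = -0.316513
denominator = 1 − 1.850159 = -0.850159
p = -0.316513 / -0.850159 = 0.3723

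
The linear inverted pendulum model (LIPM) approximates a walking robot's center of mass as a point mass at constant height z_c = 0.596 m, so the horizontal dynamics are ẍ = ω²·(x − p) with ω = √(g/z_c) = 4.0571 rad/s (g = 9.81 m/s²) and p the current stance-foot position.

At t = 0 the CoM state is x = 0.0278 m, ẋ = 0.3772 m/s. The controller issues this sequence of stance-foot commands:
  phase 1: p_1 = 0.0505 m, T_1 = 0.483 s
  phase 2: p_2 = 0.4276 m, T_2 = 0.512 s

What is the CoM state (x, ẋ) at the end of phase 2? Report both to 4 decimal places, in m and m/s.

x = 0.8882, ẋ = 2.0687

phase 1: p=0.0505, T=0.483, ωT=1.959579, cosh=3.618629, sinh=3.477712; start (x,ẋ)=(0.027800, 0.377200) → end (x,ẋ)=(0.291690, 1.044663)
phase 2: p=0.4276, T=0.512, ωT=2.077235, cosh=4.053822, sinh=3.928546; start (x,ẋ)=(0.291690, 1.044663) → end (x,ẋ)=(0.888206, 2.068672)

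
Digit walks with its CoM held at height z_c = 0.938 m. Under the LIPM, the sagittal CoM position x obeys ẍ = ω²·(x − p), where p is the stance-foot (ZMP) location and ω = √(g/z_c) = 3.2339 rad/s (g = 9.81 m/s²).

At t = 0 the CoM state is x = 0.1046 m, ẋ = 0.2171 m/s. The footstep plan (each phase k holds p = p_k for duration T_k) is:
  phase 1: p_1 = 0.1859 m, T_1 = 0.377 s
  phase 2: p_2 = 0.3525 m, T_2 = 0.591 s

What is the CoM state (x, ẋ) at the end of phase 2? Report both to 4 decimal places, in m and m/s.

phase 1: p=0.1859, T=0.377, ωT=1.219180, cosh=1.839942, sinh=1.544470; start (x,ẋ)=(0.104600, 0.217100) → end (x,ẋ)=(0.139997, -0.006615)
phase 2: p=0.3525, T=0.591, ωT=1.911235, cosh=3.454665, sinh=3.306768; start (x,ẋ)=(0.139997, -0.006615) → end (x,ẋ)=(-0.388391, -2.295307)

x = -0.3884, ẋ = -2.2953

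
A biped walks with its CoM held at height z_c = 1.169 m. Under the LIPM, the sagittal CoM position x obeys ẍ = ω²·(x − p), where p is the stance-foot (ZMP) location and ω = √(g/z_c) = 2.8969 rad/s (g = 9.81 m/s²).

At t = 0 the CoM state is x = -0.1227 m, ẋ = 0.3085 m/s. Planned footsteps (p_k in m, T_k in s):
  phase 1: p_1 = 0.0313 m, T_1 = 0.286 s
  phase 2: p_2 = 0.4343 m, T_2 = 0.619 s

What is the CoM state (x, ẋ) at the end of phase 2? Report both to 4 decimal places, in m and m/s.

x = -1.1462, ẋ = -4.3295

phase 1: p=0.0313, T=0.286, ωT=0.828513, cosh=1.363305, sinh=0.926607; start (x,ẋ)=(-0.122700, 0.308500) → end (x,ẋ)=(-0.079972, 0.007199)
phase 2: p=0.4343, T=0.619, ωT=1.793181, cosh=3.087483, sinh=2.921053; start (x,ẋ)=(-0.079972, 0.007199) → end (x,ẋ)=(-1.146246, -4.329538)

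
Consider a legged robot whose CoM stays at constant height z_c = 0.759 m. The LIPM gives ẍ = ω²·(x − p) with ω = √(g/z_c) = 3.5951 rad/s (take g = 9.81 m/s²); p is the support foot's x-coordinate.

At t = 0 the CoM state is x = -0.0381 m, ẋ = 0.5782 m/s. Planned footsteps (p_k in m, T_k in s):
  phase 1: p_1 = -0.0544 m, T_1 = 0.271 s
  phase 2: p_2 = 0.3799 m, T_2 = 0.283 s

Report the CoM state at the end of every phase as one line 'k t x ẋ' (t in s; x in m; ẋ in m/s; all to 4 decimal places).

phase 1: p=-0.0544, T=0.271, ωT=0.974272, cosh=1.513353, sinh=1.135886; start (x,ẋ)=(-0.038100, 0.578200) → end (x,ẋ)=(0.152952, 0.941583)
phase 2: p=0.3799, T=0.283, ωT=1.017413, cosh=1.563780, sinh=1.202251; start (x,ẋ)=(0.152952, 0.941583) → end (x,ẋ)=(0.339882, 0.491512)

1 0.2710 0.1530 0.9416
2 0.5540 0.3399 0.4915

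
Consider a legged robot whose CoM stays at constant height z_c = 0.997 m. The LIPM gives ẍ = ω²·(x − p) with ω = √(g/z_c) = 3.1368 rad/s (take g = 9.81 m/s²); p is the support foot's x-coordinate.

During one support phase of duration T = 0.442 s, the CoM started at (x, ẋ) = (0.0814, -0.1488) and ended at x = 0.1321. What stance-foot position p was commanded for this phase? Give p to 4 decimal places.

ωT = 3.1368·0.442 = 1.386466; cosh(ωT) = 2.125321, sinh(ωT) = 1.875364
x(T) = p + (x₀−p)·cosh(ωT) + (ẋ₀/ω)·sinh(ωT) ⇒ p·(1 − cosh) = x(T) − x₀·cosh − (ẋ₀/ω)·sinh
numerator   = 0.1321 − (0.0814)·2.125321 − (-0.1488/3.1368)·1.875364 = 0.048060
denominator = 1 − 2.125321 = -1.125321
p = 0.048060 / -1.125321 = -0.0427

p = -0.0427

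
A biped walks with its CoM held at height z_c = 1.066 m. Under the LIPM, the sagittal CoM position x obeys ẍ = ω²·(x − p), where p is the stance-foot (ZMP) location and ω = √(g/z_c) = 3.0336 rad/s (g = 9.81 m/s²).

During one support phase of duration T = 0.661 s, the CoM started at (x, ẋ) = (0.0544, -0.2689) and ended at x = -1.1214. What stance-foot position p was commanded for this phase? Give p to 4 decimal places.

p = 0.3610

ωT = 3.0336·0.661 = 2.005210; cosh(ωT) = 3.781141, sinh(ωT) = 3.646509
x(T) = p + (x₀−p)·cosh(ωT) + (ẋ₀/ω)·sinh(ωT) ⇒ p·(1 − cosh) = x(T) − x₀·cosh − (ẋ₀/ω)·sinh
numerator   = -1.1214 − (0.0544)·3.781141 − (-0.2689/3.0336)·3.646509 = -1.003865
denominator = 1 − 3.781141 = -2.781141
p = -1.003865 / -2.781141 = 0.3610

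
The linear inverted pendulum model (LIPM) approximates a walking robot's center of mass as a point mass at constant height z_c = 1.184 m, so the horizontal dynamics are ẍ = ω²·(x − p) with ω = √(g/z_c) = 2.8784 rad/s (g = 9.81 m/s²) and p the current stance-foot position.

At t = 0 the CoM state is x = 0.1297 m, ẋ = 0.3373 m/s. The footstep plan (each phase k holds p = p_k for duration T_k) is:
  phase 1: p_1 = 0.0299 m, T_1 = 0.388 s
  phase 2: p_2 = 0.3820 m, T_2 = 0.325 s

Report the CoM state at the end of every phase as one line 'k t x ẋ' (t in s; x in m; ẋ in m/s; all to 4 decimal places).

phase 1: p=0.0299, T=0.388, ωT=1.116819, cosh=1.691220, sinh=1.363901; start (x,ẋ)=(0.129700, 0.337300) → end (x,ẋ)=(0.358510, 0.962249)
phase 2: p=0.3820, T=0.325, ωT=0.935480, cosh=1.470417, sinh=1.078019; start (x,ẋ)=(0.358510, 0.962249) → end (x,ẋ)=(0.707842, 1.342018)

1 0.3880 0.3585 0.9622
2 0.7130 0.7078 1.3420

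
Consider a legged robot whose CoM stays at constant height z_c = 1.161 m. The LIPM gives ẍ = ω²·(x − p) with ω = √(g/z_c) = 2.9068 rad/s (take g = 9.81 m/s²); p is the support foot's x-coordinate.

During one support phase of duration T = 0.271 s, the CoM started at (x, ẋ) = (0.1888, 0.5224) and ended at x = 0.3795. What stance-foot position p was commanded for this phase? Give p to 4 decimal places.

p = 0.0846

ωT = 2.9068·0.271 = 0.787743; cosh(ωT) = 1.326649, sinh(ωT) = 0.871779
x(T) = p + (x₀−p)·cosh(ωT) + (ẋ₀/ω)·sinh(ωT) ⇒ p·(1 − cosh) = x(T) − x₀·cosh − (ẋ₀/ω)·sinh
numerator   = 0.3795 − (0.1888)·1.326649 − (0.5224/2.9068)·0.871779 = -0.027645
denominator = 1 − 1.326649 = -0.326649
p = -0.027645 / -0.326649 = 0.0846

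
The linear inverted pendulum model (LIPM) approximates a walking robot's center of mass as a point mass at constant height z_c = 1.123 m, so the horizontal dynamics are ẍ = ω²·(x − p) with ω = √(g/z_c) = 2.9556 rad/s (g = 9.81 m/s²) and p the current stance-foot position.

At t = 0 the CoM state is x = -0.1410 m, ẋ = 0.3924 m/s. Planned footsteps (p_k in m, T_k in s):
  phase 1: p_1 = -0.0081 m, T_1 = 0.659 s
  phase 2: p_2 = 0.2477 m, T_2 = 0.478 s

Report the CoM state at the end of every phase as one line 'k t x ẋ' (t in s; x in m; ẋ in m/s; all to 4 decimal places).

1 0.6590 -0.0275 0.0546
2 1.1370 -0.3153 -1.4527

phase 1: p=-0.0081, T=0.659, ωT=1.947740, cosh=3.577710, sinh=3.435114; start (x,ẋ)=(-0.141000, 0.392400) → end (x,ẋ)=(-0.027515, 0.054583)
phase 2: p=0.2477, T=0.478, ωT=1.412777, cosh=2.175406, sinh=1.931939; start (x,ẋ)=(-0.027515, 0.054583) → end (x,ẋ)=(-0.315326, -1.452748)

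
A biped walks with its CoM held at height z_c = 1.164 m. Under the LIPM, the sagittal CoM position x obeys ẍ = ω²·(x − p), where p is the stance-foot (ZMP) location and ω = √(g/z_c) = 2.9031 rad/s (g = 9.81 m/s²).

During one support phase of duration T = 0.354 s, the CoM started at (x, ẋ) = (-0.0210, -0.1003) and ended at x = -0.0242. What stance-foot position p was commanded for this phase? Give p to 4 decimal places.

p = -0.0885

ωT = 2.9031·0.354 = 1.027697; cosh(ωT) = 1.576227, sinh(ωT) = 1.218397
x(T) = p + (x₀−p)·cosh(ωT) + (ẋ₀/ω)·sinh(ωT) ⇒ p·(1 − cosh) = x(T) − x₀·cosh − (ẋ₀/ω)·sinh
numerator   = -0.0242 − (-0.0210)·1.576227 − (-0.1003/2.9031)·1.218397 = 0.050995
denominator = 1 − 1.576227 = -0.576227
p = 0.050995 / -0.576227 = -0.0885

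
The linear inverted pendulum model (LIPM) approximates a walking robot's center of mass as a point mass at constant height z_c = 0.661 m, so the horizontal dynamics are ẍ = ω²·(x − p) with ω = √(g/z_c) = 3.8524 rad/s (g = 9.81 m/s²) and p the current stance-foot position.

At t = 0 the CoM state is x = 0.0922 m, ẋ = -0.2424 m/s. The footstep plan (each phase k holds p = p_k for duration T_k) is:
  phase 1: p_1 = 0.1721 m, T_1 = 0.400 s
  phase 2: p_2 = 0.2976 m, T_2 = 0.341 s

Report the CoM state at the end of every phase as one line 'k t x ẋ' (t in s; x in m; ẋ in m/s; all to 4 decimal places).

1 0.4000 -0.1631 -1.2775
2 0.7410 -1.1934 -5.6103

phase 1: p=0.1721, T=0.400, ωT=1.540960, cosh=2.441623, sinh=2.227448; start (x,ẋ)=(0.092200, -0.242400) → end (x,ẋ)=(-0.163141, -1.277473)
phase 2: p=0.2976, T=0.341, ωT=1.313668, cosh=1.994313, sinh=1.725481; start (x,ẋ)=(-0.163141, -1.277473) → end (x,ẋ)=(-1.193438, -5.610337)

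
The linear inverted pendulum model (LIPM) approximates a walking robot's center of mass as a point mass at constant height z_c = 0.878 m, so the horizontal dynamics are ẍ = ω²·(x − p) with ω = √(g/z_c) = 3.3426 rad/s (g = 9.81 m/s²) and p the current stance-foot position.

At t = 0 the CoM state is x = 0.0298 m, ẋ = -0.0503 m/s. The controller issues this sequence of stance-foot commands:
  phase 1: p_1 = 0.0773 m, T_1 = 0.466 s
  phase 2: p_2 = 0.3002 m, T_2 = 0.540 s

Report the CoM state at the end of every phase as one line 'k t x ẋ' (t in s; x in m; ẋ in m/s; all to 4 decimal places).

phase 1: p=0.0773, T=0.466, ωT=1.557652, cosh=2.479144, sinh=2.268514; start (x,ẋ)=(0.029800, -0.050300) → end (x,ẋ)=(-0.074596, -0.484881)
phase 2: p=0.3002, T=0.540, ωT=1.805004, cosh=3.122235, sinh=2.957761; start (x,ẋ)=(-0.074596, -0.484881) → end (x,ẋ)=(-1.299058, -5.219378)

1 0.4660 -0.0746 -0.4849
2 1.0060 -1.2991 -5.2194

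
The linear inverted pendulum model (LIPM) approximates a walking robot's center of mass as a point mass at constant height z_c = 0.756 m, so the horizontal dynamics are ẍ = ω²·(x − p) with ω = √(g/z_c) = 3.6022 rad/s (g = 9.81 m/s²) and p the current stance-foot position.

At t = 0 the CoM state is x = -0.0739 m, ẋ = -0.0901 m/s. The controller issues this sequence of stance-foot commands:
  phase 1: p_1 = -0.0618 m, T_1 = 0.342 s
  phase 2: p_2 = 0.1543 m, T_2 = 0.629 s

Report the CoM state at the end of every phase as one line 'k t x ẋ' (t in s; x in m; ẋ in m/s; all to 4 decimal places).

1 0.3420 -0.1235 -0.2359
2 0.9710 -1.5113 -5.9204

phase 1: p=-0.0618, T=0.342, ωT=1.231952, cosh=1.859819, sinh=1.568097; start (x,ẋ)=(-0.073900, -0.090100) → end (x,ẋ)=(-0.123526, -0.235918)
phase 2: p=0.1543, T=0.629, ωT=2.265784, cosh=4.871213, sinh=4.767464; start (x,ẋ)=(-0.123526, -0.235918) → end (x,ẋ)=(-1.511283, -5.920408)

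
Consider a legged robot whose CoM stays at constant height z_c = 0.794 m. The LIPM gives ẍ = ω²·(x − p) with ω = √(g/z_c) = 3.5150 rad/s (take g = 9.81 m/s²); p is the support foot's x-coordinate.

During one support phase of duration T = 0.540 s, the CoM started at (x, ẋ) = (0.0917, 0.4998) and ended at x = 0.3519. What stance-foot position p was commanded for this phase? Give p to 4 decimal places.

p = 0.1761

ωT = 3.5150·0.540 = 1.898100; cosh(ωT) = 3.411528, sinh(ωT) = 3.261675
x(T) = p + (x₀−p)·cosh(ωT) + (ẋ₀/ω)·sinh(ωT) ⇒ p·(1 − cosh) = x(T) − x₀·cosh − (ẋ₀/ω)·sinh
numerator   = 0.3519 − (0.0917)·3.411528 − (0.4998/3.5150)·3.261675 = -0.424717
denominator = 1 − 3.411528 = -2.411528
p = -0.424717 / -2.411528 = 0.1761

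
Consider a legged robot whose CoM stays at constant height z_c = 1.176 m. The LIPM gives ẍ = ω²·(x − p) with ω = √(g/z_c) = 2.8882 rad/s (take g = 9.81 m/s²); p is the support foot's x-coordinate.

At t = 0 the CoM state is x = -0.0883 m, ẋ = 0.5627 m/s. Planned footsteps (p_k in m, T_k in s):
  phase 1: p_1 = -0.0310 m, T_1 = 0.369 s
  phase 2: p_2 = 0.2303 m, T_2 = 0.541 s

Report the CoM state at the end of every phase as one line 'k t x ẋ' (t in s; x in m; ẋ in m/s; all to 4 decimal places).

1 0.3690 0.1252 0.7020
2 0.9100 0.5229 1.0557

phase 1: p=-0.0310, T=0.369, ωT=1.065746, cosh=1.623737, sinh=1.279266; start (x,ẋ)=(-0.088300, 0.562700) → end (x,ẋ)=(0.125196, 0.701966)
phase 2: p=0.2303, T=0.541, ωT=1.562516, cosh=2.490209, sinh=2.280601; start (x,ẋ)=(0.125196, 0.701966) → end (x,ẋ)=(0.522860, 1.055738)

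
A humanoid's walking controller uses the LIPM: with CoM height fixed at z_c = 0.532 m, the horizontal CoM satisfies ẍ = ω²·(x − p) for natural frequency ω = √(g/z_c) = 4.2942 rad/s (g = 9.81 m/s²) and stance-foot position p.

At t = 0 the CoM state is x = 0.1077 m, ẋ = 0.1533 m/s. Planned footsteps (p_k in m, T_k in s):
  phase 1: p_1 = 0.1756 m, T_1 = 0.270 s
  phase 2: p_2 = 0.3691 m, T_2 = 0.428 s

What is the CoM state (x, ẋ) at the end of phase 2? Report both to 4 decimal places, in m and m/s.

x = -0.5793, ẋ = -3.9183

phase 1: p=0.1756, T=0.270, ωT=1.159434, cosh=1.750896, sinh=1.437232; start (x,ẋ)=(0.107700, 0.153300) → end (x,ẋ)=(0.108022, -0.150650)
phase 2: p=0.3691, T=0.428, ωT=1.837918, cosh=3.221294, sinh=3.062146; start (x,ẋ)=(0.108022, -0.150650) → end (x,ẋ)=(-0.579335, -3.918321)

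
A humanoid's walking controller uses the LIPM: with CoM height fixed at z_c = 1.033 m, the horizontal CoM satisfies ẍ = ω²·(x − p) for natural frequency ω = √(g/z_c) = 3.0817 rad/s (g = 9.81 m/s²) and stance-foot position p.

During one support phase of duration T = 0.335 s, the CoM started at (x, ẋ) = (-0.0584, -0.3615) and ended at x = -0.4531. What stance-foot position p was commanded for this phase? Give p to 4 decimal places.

ωT = 3.0817·0.335 = 1.032370; cosh(ωT) = 1.581936, sinh(ωT) = 1.225774
x(T) = p + (x₀−p)·cosh(ωT) + (ẋ₀/ω)·sinh(ωT) ⇒ p·(1 − cosh) = x(T) − x₀·cosh − (ẋ₀/ω)·sinh
numerator   = -0.4531 − (-0.0584)·1.581936 − (-0.3615/3.0817)·1.225774 = -0.216925
denominator = 1 − 1.581936 = -0.581936
p = -0.216925 / -0.581936 = 0.3728

p = 0.3728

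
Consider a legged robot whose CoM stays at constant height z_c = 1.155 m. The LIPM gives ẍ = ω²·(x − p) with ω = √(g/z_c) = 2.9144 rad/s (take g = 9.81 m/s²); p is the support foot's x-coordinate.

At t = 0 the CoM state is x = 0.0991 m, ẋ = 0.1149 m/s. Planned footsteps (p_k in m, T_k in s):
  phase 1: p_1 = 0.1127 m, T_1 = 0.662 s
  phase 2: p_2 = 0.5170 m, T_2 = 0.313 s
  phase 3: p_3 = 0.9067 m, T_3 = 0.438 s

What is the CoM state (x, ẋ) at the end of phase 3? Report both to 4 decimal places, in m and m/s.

x = -0.8797, ẋ = -4.7549

phase 1: p=0.1127, T=0.662, ωT=1.929333, cosh=3.515080, sinh=3.369835; start (x,ẋ)=(0.099100, 0.114900) → end (x,ẋ)=(0.197750, 0.270316)
phase 2: p=0.5170, T=0.313, ωT=0.912207, cosh=1.445724, sinh=1.044088; start (x,ẋ)=(0.197750, 0.270316) → end (x,ẋ)=(0.152294, -0.580638)
phase 3: p=0.9067, T=0.438, ωT=1.276507, cosh=1.931555, sinh=1.652545; start (x,ẋ)=(0.152294, -0.580638) → end (x,ẋ)=(-0.879714, -4.754885)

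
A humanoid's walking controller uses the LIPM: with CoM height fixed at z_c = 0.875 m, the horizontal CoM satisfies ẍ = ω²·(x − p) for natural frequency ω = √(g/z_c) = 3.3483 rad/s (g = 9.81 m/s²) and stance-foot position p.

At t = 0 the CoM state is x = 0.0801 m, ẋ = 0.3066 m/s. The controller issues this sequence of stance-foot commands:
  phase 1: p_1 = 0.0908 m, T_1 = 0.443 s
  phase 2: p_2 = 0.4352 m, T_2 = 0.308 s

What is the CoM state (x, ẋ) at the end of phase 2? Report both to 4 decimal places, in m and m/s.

x = 0.3865, ẋ = 0.2759

phase 1: p=0.0908, T=0.443, ωT=1.483297, cosh=2.317171, sinh=2.090282; start (x,ẋ)=(0.080100, 0.306600) → end (x,ẋ)=(0.257411, 0.635556)
phase 2: p=0.4352, T=0.308, ωT=1.031276, cosh=1.580597, sinh=1.224046; start (x,ẋ)=(0.257411, 0.635556) → end (x,ẋ)=(0.386529, 0.275895)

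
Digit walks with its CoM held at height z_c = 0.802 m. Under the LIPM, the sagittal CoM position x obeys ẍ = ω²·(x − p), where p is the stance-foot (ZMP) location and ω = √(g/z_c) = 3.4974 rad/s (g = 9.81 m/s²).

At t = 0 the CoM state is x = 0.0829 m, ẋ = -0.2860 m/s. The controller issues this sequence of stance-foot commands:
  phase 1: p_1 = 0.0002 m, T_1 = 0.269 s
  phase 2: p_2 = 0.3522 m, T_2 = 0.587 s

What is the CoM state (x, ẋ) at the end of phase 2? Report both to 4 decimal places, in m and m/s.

phase 1: p=0.0002, T=0.269, ωT=0.940801, cosh=1.476173, sinh=1.085858; start (x,ẋ)=(0.082900, -0.286000) → end (x,ẋ)=(0.033483, -0.108117)
phase 2: p=0.3522, T=0.587, ωT=2.052974, cosh=3.959694, sinh=3.831342; start (x,ẋ)=(0.033483, -0.108117) → end (x,ẋ)=(-1.028261, -4.698829)

x = -1.0283, ẋ = -4.6988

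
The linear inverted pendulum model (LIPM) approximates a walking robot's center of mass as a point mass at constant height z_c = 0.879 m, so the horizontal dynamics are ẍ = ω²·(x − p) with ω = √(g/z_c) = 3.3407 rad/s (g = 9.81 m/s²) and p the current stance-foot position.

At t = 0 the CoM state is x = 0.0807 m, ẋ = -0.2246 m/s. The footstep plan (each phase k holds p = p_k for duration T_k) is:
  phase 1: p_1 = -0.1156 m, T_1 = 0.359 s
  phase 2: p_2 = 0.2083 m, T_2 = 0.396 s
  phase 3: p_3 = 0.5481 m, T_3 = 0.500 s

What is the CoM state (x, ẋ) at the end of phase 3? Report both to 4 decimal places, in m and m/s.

x = 0.6479, ẋ = 0.5878

phase 1: p=-0.1156, T=0.359, ωT=1.199311, cosh=1.809616, sinh=1.508215; start (x,ẋ)=(0.080700, -0.224600) → end (x,ẋ)=(0.138228, 0.582616)
phase 2: p=0.2083, T=0.396, ωT=1.322917, cosh=2.010357, sinh=1.744000; start (x,ẋ)=(0.138228, 0.582616) → end (x,ẋ)=(0.371584, 0.763016)
phase 3: p=0.5481, T=0.500, ωT=1.670350, cosh=2.751104, sinh=2.562923; start (x,ẋ)=(0.371584, 0.763016) → end (x,ẋ)=(0.647857, 0.587812)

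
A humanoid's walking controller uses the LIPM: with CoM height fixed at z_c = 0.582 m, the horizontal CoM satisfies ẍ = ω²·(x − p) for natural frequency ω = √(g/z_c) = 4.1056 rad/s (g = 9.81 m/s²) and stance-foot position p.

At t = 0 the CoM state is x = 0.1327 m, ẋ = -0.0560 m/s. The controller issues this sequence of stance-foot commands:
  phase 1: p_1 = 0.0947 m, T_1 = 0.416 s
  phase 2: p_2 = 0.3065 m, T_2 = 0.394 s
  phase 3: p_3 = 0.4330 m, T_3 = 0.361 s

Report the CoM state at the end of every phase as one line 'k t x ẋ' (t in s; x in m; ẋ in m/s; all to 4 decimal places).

1 0.4160 0.1666 0.2567
2 0.8100 0.0914 -0.7184
3 1.1710 -0.7231 -4.5911

phase 1: p=0.0947, T=0.416, ωT=1.707930, cosh=2.849383, sinh=2.668143; start (x,ẋ)=(0.132700, -0.056000) → end (x,ẋ)=(0.166583, 0.256699)
phase 2: p=0.3065, T=0.394, ωT=1.617606, cosh=2.619691, sinh=2.421318; start (x,ẋ)=(0.166583, 0.256699) → end (x,ẋ)=(0.091352, -0.718434)
phase 3: p=0.4330, T=0.361, ωT=1.482122, cosh=2.314715, sinh=2.087560; start (x,ẋ)=(0.091352, -0.718434) → end (x,ẋ)=(-0.723117, -4.591127)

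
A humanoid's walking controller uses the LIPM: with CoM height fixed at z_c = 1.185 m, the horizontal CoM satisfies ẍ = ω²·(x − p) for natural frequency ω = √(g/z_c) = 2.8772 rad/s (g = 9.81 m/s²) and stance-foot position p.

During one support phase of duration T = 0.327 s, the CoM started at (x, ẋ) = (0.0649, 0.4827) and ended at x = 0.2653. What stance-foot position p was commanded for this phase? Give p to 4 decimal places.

ωT = 2.8772·0.327 = 0.940844; cosh(ωT) = 1.476221, sinh(ωT) = 1.085923
x(T) = p + (x₀−p)·cosh(ωT) + (ẋ₀/ω)·sinh(ωT) ⇒ p·(1 − cosh) = x(T) − x₀·cosh − (ẋ₀/ω)·sinh
numerator   = 0.2653 − (0.0649)·1.476221 − (0.4827/2.8772)·1.085923 = -0.012689
denominator = 1 − 1.476221 = -0.476221
p = -0.012689 / -0.476221 = 0.0266

p = 0.0266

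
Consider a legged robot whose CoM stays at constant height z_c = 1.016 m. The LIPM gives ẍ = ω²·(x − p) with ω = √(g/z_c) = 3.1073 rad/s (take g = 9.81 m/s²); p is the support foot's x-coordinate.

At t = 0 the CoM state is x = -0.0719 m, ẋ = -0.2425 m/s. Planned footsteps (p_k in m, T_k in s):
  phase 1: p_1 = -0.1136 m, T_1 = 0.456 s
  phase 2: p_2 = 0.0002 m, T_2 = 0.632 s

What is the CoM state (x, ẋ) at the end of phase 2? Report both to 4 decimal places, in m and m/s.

phase 1: p=-0.1136, T=0.456, ωT=1.416929, cosh=2.183446, sinh=1.940988; start (x,ẋ)=(-0.071900, -0.242500) → end (x,ẋ)=(-0.174029, -0.277983)
phase 2: p=0.0002, T=0.632, ωT=1.963814, cosh=3.633388, sinh=3.493065; start (x,ẋ)=(-0.174029, -0.277983) → end (x,ẋ)=(-0.945336, -2.901102)

x = -0.9453, ẋ = -2.9011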